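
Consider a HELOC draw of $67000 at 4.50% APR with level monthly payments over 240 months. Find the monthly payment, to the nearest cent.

$423.88

Monthly rate = 4.5%/12 = 0.0037500; payment = 67,000 × 0.0037500 / (1 − (1+0.0037500)^−240) = $423.88.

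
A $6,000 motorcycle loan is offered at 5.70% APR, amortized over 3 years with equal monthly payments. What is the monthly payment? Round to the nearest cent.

Monthly rate = 5.7%/12 = 0.0047500; payment = 6,000 × 0.0047500 / (1 − (1+0.0047500)^−36) = $181.72.

$181.72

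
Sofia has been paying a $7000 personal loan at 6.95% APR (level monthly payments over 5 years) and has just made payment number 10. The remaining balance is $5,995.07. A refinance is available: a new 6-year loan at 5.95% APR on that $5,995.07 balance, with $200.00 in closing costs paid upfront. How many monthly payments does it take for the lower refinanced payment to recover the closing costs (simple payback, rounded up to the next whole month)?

6 months

Current payment = 7,000 × 6.95%/12 / (1 − (1+0.0057917)^−60) = $138.44.
Refinanced payment = 5,995.07 × 0.0049583 / (1 − (1+0.0049583)^−72) = $99.21.
Monthly savings = $138.44 − $99.21 = $39.23.
Break-even = $200.00 / $39.23 = 5.10 → 6 months.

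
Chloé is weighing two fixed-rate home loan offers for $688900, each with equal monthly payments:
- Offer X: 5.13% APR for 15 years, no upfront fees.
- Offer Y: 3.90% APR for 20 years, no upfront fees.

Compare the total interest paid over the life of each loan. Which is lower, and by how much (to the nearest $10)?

Offer X: monthly rate = 5.13%/12 = 0.0042750; payment = 688,900 × 0.0042750 / (1 − (1+0.0042750)^−180) = $5,494.54.
Total interest on Offer X = 180 × $5,494.54 − $688,900 = $300,117.20.
Offer Y: monthly rate = 3.9%/12 = 0.0032500; payment = 688,900 × 0.0032500 / (1 − (1+0.0032500)^−240) = $4,138.39.
Total interest on Offer Y = 240 × $4,138.39 − $688,900 = $304,313.60.
Offer X is lower by $4,196.40.

Offer X by $4,200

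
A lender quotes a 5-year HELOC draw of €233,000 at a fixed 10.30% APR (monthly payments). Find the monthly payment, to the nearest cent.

€4,985.03

Monthly rate = 10.3%/12 = 0.0085833; payment = 233,000 × 0.0085833 / (1 − (1+0.0085833)^−60) = €4,985.03.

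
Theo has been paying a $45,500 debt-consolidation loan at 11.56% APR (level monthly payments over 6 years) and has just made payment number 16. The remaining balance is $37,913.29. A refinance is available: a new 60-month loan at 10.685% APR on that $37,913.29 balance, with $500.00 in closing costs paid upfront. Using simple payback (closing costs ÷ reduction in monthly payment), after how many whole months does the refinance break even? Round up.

9 months

Current payment = 45,500 × 11.56%/12 / (1 − (1+0.0096333)^−72) = $879.16.
Refinanced payment = 37,913.29 × 0.0089042 / (1 − (1+0.0089042)^−60) = $818.38.
Monthly savings = $879.16 − $818.38 = $60.78.
Break-even = $500.00 / $60.78 = 8.23 → 9 months.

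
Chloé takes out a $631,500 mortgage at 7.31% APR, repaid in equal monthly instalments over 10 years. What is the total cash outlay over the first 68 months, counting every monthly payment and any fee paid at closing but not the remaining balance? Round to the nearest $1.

$505,481

At 7.31% the monthly rate is 0.0060917, so the payment is 631,500 × 0.0060917 / (1 − 1.0060917^−120) = $7,433.54.
Total outlay = 68 × $7,433.54 = $505,480.72.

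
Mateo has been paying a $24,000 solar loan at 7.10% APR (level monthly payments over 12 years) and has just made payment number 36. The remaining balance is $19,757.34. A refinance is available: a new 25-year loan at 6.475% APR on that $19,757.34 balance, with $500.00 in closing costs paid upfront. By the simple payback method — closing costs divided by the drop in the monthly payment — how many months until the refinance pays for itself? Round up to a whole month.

Current payment = 24,000 × 7.1%/12 / (1 − (1+0.0059167)^−144) = $248.09.
Refinanced payment = 19,757.34 × 0.0053958 / (1 − (1+0.0053958)^−300) = $133.09.
Monthly savings = $248.09 − $133.09 = $115.00.
Break-even = $500.00 / $115.00 = 4.35 → 5 months.

5 months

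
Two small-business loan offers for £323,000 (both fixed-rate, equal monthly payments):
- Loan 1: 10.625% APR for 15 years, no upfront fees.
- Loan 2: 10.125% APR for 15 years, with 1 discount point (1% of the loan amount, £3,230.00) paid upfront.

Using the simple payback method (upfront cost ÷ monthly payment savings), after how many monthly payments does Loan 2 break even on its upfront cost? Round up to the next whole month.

33 months

Loan 1: at 10.625% the monthly rate is 0.0088542, so the payment is 323,000 × 0.0088542 / (1 − 1.0088542^−180) = £3,595.51.
Loan 2: monthly rate = 10.125%/12 = 0.0084375; payment = 323,000 × 0.0084375 / (1 − (1+0.0084375)^−180) = £3,495.72.
Monthly savings = £3,595.51 − £3,495.72 = £99.79.
Break-even = £3,230.00 / £99.79 = 32.37 → 33 months.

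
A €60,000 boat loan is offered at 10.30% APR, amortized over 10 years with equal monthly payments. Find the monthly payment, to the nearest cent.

At 10.30% the monthly rate is 0.0085833, so the payment is 60,000 × 0.0085833 / (1 − 1.0085833^−120) = €802.91.

€802.91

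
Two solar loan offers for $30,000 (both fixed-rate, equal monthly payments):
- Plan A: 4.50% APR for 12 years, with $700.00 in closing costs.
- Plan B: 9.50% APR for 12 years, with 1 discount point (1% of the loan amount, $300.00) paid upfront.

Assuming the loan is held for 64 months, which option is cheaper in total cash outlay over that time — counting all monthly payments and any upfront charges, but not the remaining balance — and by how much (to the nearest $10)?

Plan A by $4,710

Plan A: at 4.50% the monthly rate is 0.0037500, so the payment is 30,000 × 0.0037500 / (1 − 1.0037500^−144) = $270.00.
Plan B: at 9.50% the monthly rate is 0.0079167, so the payment is 30,000 × 0.0079167 / (1 − 1.0079167^−144) = $349.91.
Over 64 months: Plan A costs 64 × $270.00 + $700.00 = $17,980.00; Plan B costs 64 × $349.91 + $300.00 = $22,694.24.
Plan A is cheaper by $22,694.24 − $17,980.00 = $4,714.24.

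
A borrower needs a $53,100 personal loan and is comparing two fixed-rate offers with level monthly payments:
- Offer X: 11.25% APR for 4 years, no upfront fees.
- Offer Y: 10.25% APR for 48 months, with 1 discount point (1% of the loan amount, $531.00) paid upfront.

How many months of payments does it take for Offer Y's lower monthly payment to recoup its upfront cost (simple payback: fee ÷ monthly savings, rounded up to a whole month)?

21 months

Offer X: monthly rate = 11.25%/12 = 0.0093750; payment = 53,100 × 0.0093750 / (1 − (1+0.0093750)^−48) = $1,378.85.
Offer Y: monthly rate = 10.25%/12 = 0.0085417; payment = 53,100 × 0.0085417 / (1 − (1+0.0085417)^−48) = $1,353.14.
Monthly savings = $1,378.85 − $1,353.14 = $25.71.
Break-even = $531.00 / $25.71 = 20.65 → 21 months.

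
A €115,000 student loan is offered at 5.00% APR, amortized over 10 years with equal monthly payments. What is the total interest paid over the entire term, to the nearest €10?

€31,370

Monthly rate = 5%/12 = 0.0041667; payment = 115,000 × 0.0041667 / (1 − (1+0.0041667)^−120) = €1,219.75.
Total paid = 120 × €1,219.75 = €146,370.00; interest = €146,370.00 − €115,000 = €31,370.00.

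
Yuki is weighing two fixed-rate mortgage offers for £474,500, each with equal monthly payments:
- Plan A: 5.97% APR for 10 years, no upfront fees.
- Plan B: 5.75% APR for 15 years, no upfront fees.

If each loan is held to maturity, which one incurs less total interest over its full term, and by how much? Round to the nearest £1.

Plan A by £77,960

Plan A: monthly rate = 5.97%/12 = 0.0049750; payment = 474,500 × 0.0049750 / (1 − (1+0.0049750)^−120) = £5,260.78.
Total interest on Plan A = 120 × £5,260.78 − £474,500 = £156,793.60.
Plan B: at 5.75% the monthly rate is 0.0047917, so the payment is 474,500 × 0.0047917 / (1 − 1.0047917^−180) = £3,940.30.
Total interest on Plan B = 180 × £3,940.30 − £474,500 = £234,754.00.
Plan A is lower by £77,960.40.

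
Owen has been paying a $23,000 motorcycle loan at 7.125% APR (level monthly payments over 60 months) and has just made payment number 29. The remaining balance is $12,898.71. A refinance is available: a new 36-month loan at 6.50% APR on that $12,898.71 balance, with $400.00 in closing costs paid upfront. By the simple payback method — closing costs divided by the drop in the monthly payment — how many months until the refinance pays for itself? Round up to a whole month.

7 months

Current payment = 23,000 × 7.125%/12 / (1 − (1+0.0059375)^−60) = $456.79.
Refinanced payment = 12,898.71 × 0.0054167 / (1 − (1+0.0054167)^−36) = $395.33.
Monthly savings = $456.79 − $395.33 = $61.46.
Break-even = $400.00 / $61.46 = 6.51 → 7 months.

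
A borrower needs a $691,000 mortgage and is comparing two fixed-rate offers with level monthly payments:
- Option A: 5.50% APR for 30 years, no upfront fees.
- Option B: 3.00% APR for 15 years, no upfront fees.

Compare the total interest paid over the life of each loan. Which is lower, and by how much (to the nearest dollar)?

Option B by $553,486

Option A: at 5.50% the monthly rate is 0.0045833, so the payment is 691,000 × 0.0045833 / (1 − 1.0045833^−360) = $3,923.42.
Total interest on Option A = 360 × $3,923.42 − $691,000 = $721,431.20.
Option B: at 3.00% the monthly rate is 0.0025000, so the payment is 691,000 × 0.0025000 / (1 − 1.0025000^−180) = $4,771.92.
Total interest on Option B = 180 × $4,771.92 − $691,000 = $167,945.60.
Option B is lower by $553,485.60.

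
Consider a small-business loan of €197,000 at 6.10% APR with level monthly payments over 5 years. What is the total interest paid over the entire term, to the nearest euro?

€32,064

Monthly rate = 6.1%/12 = 0.0050833; payment = 197,000 × 0.0050833 / (1 − (1+0.0050833)^−60) = €3,817.73.
Total paid = 60 × €3,817.73 = €229,063.80; interest = €229,063.80 − €197,000 = €32,063.80.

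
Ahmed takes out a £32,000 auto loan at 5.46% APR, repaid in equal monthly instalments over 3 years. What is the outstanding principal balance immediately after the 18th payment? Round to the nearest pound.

£16,653

With monthly rate i = 5.46%/12 = 0.0045500, the balance after k of n payments is P · [(1+i)^n − (1+i)^k] / [(1+i)^n − 1].
(1+0.0045500)^36 = 1.17754114 and (1+0.0045500)^18 = 1.08514568, so the balance is 32,000 × (1.17754114 − 1.08514568) / (1.17754114 − 1) = £16,653.35.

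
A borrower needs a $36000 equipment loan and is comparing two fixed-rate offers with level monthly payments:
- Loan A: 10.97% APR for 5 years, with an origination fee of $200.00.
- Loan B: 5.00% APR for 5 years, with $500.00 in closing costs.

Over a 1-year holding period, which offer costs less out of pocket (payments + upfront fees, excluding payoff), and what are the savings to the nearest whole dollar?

Loan B by $934

Loan A: at 10.97% the monthly rate is 0.0091417, so the payment is 36,000 × 0.0091417 / (1 − 1.0091417^−60) = $782.19.
Loan B: monthly rate = 5%/12 = 0.0041667; payment = 36,000 × 0.0041667 / (1 − (1+0.0041667)^−60) = $679.36.
Over 12 months: Loan A costs 12 × $782.19 + $200.00 = $9,586.28; Loan B costs 12 × $679.36 + $500.00 = $8,652.32.
Loan B is cheaper by $9,586.28 − $8,652.32 = $933.96.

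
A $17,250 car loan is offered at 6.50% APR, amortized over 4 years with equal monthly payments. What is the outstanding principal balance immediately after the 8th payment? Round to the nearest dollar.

$14,676

With monthly rate i = 6.5%/12 = 0.0054167, the balance after k of n payments is P · [(1+i)^n − (1+i)^k] / [(1+i)^n − 1].
(1+0.0054167)^48 = 1.29602044 and (1+0.0054167)^8 = 1.04416382, so the balance is 17,250 × (1.29602044 − 1.04416382) / (1.29602044 − 1) = $14,676.44.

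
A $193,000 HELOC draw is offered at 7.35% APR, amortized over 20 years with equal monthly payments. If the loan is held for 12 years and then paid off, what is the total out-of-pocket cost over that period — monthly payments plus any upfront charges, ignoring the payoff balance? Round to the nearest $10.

At 7.35% the monthly rate is 0.0061250, so the payment is 193,000 × 0.0061250 / (1 − 1.0061250^−240) = $1,537.14.
Total outlay = 144 × $1,537.14 = $221,348.16.

$221,350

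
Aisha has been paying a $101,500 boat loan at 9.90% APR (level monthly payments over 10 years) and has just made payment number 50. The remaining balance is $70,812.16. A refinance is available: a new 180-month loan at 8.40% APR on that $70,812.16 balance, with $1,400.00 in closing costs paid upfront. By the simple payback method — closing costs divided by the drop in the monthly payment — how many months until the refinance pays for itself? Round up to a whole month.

Current payment = 101,500 × 9.9%/12 / (1 − (1+0.0082500)^−120) = $1,335.72.
Refinanced payment = 70,812.16 × 0.0070000 / (1 − (1+0.0070000)^−180) = $693.17.
Monthly savings = $1,335.72 − $693.17 = $642.55.
Break-even = $1,400.00 / $642.55 = 2.18 → 3 months.

3 months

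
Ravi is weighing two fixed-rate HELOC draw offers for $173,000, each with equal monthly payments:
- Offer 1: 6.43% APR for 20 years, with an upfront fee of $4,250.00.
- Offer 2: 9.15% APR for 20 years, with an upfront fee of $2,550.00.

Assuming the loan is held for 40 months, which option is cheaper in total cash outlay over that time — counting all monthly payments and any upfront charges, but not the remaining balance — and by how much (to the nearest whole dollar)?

Offer 1: monthly rate = 6.43%/12 = 0.0053583; payment = 173,000 × 0.0053583 / (1 − (1+0.0053583)^−240) = $1,282.72.
Offer 2: at 9.15% the monthly rate is 0.0076250, so the payment is 173,000 × 0.0076250 / (1 − 1.0076250^−240) = $1,573.25.
Over 40 months: Offer 1 costs 40 × $1,282.72 + $4,250.00 = $55,558.80; Offer 2 costs 40 × $1,573.25 + $2,550.00 = $65,480.00.
Offer 1 is cheaper by $65,480.00 − $55,558.80 = $9,921.20.

Offer 1 by $9,921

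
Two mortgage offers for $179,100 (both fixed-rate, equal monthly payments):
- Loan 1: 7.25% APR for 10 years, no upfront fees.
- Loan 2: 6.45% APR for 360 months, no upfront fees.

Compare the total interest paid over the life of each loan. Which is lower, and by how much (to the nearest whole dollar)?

Loan 1 by $153,096

Loan 1: at 7.25% the monthly rate is 0.0060417, so the payment is 179,100 × 0.0060417 / (1 − 1.0060417^−120) = $2,102.65.
Total interest on Loan 1 = 120 × $2,102.65 − $179,100 = $73,218.00.
Loan 2: monthly rate = 6.45%/12 = 0.0053750; payment = 179,100 × 0.0053750 / (1 − (1+0.0053750)^−360) = $1,126.15.
Total interest on Loan 2 = 360 × $1,126.15 − $179,100 = $226,314.00.
Loan 1 is lower by $153,096.00.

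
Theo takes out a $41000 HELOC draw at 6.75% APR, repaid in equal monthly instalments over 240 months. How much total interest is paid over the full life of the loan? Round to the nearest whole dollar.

$33,820

At 6.75% the monthly rate is 0.0056250, so the payment is 41,000 × 0.0056250 / (1 − 1.0056250^−240) = $311.75.
Total paid = 240 × $311.75 = $74,820.00; interest = $74,820.00 − $41,000 = $33,820.00.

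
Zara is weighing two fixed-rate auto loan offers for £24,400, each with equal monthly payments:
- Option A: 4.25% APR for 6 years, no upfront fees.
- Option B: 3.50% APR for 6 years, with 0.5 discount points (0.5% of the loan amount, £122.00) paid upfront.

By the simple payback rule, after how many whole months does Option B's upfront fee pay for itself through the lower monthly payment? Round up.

15 months

Option A: monthly rate = 4.25%/12 = 0.0035417; payment = 24,400 × 0.0035417 / (1 − (1+0.0035417)^−72) = £384.53.
Option B: monthly rate = 3.5%/12 = 0.0029167; payment = 24,400 × 0.0029167 / (1 − (1+0.0029167)^−72) = £376.21.
Monthly savings = £384.53 − £376.21 = £8.32.
Break-even = £122.00 / £8.32 = 14.66 → 15 months.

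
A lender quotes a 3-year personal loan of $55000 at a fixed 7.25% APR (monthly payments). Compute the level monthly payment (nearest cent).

$1,704.53

At 7.25% the monthly rate is 0.0060417, so the payment is 55,000 × 0.0060417 / (1 − 1.0060417^−36) = $1,704.53.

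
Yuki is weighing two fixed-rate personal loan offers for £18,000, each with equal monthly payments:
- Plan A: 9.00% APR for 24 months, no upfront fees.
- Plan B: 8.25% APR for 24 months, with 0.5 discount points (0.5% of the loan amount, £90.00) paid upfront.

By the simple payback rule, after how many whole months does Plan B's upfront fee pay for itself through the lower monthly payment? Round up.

Plan A: at 9.00% the monthly rate is 0.0075000, so the payment is 18,000 × 0.0075000 / (1 − 1.0075000^−24) = £822.33.
Plan B: at 8.25% the monthly rate is 0.0068750, so the payment is 18,000 × 0.0068750 / (1 − 1.0068750^−24) = £816.15.
Monthly savings = £822.33 − £816.15 = £6.18.
Break-even = £90.00 / £6.18 = 14.56 → 15 months.

15 months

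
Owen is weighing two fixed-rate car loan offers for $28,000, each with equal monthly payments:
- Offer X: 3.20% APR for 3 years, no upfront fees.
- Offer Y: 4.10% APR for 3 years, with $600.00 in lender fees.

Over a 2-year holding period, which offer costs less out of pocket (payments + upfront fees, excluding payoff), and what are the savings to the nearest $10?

Offer X by $870

Offer X: at 3.20% the monthly rate is 0.0026667, so the payment is 28,000 × 0.0026667 / (1 − 1.0026667^−36) = $816.74.
Offer Y: monthly rate = 4.1%/12 = 0.0034167; payment = 28,000 × 0.0034167 / (1 − (1+0.0034167)^−36) = $827.92.
Over 24 months: Offer X costs 24 × $816.74 = $19,601.76; Offer Y costs 24 × $827.92 + $600.00 = $20,470.08.
Offer X is cheaper by $20,470.08 − $19,601.76 = $868.32.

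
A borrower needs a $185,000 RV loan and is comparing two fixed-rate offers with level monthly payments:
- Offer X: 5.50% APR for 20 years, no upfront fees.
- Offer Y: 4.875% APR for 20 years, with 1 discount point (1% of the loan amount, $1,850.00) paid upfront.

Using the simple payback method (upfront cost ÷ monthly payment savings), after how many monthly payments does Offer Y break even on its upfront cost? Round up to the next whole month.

Offer X: monthly rate = 5.5%/12 = 0.0045833; payment = 185,000 × 0.0045833 / (1 − (1+0.0045833)^−240) = $1,272.59.
Offer Y: monthly rate = 4.875%/12 = 0.0040625; payment = 185,000 × 0.0040625 / (1 − (1+0.0040625)^−240) = $1,208.18.
Monthly savings = $1,272.59 − $1,208.18 = $64.41.
Break-even = $1,850.00 / $64.41 = 28.72 → 29 months.

29 months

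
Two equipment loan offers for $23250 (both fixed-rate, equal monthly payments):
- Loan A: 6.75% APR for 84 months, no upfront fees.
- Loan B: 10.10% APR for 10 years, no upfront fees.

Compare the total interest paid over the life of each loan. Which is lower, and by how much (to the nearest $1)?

Loan A: monthly rate = 6.75%/12 = 0.0056250; payment = 23,250 × 0.0056250 / (1 − (1+0.0056250)^−84) = $348.07.
Total interest on Loan A = 84 × $348.07 − $23,250 = $5,987.88.
Loan B: monthly rate = 10.1%/12 = 0.0084167; payment = 23,250 × 0.0084167 / (1 − (1+0.0084167)^−120) = $308.54.
Total interest on Loan B = 120 × $308.54 − $23,250 = $13,774.80.
Loan A is lower by $7,786.92.

Loan A by $7,787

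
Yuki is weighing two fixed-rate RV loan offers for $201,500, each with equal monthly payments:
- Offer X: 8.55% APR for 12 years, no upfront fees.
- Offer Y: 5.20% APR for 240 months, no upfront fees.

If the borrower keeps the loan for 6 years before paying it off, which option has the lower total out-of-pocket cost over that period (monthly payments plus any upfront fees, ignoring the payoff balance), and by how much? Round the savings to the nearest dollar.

Offer X: monthly rate = 8.55%/12 = 0.0071250; payment = 201,500 × 0.0071250 / (1 − (1+0.0071250)^−144) = $2,242.37.
Offer Y: at 5.20% the monthly rate is 0.0043333, so the payment is 201,500 × 0.0043333 / (1 − 1.0043333^−240) = $1,352.17.
Over 72 months: Offer X costs 72 × $2,242.37 = $161,450.64; Offer Y costs 72 × $1,352.17 = $97,356.24.
Offer Y is cheaper by $161,450.64 − $97,356.24 = $64,094.40.

Offer Y by $64,094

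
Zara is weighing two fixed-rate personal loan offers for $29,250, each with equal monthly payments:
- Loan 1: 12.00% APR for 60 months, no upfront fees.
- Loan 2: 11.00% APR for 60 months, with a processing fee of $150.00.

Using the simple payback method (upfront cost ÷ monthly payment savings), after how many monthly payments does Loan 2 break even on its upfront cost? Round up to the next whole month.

11 months

Loan 1: at 12.00% the monthly rate is 0.0100000, so the payment is 29,250 × 0.0100000 / (1 − 1.0100000^−60) = $650.65.
Loan 2: at 11.00% the monthly rate is 0.0091667, so the payment is 29,250 × 0.0091667 / (1 − 1.0091667^−60) = $635.97.
Monthly savings = $650.65 − $635.97 = $14.68.
Break-even = $150.00 / $14.68 = 10.22 → 11 months.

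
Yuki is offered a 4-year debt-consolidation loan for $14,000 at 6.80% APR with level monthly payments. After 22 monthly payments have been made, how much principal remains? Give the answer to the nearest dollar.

With monthly rate i = 6.8%/12 = 0.0056667, the balance after k of n payments is P · [(1+i)^n − (1+i)^k] / [(1+i)^n − 1].
(1+0.0056667)^48 = 1.31157963 and (1+0.0056667)^22 = 1.13237226, so the balance is 14,000 × (1.31157963 − 1.13237226) / (1.31157963 − 1) = $8,052.21.

$8,052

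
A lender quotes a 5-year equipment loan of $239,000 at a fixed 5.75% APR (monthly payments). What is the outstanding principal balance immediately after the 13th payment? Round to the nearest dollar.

$192,870

With monthly rate i = 5.75%/12 = 0.0047917, the balance after k of n payments is P · [(1+i)^n − (1+i)^k] / [(1+i)^n − 1].
(1+0.0047917)^60 = 1.33217559 and (1+0.0047917)^13 = 1.06411440, so the balance is 239,000 × (1.33217559 − 1.06411440) / (1.33217559 − 1) = $192,869.76.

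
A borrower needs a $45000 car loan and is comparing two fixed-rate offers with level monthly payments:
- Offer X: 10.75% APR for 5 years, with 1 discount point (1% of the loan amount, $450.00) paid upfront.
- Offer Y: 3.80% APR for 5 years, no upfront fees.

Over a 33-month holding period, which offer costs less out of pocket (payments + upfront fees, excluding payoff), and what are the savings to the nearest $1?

Offer X: at 10.75% the monthly rate is 0.0089583, so the payment is 45,000 × 0.0089583 / (1 − 1.0089583^−60) = $972.81.
Offer Y: at 3.80% the monthly rate is 0.0031667, so the payment is 45,000 × 0.0031667 / (1 − 1.0031667^−60) = $824.69.
Over 33 months: Offer X costs 33 × $972.81 + $450.00 = $32,552.73; Offer Y costs 33 × $824.69 = $27,214.77.
Offer Y is cheaper by $32,552.73 − $27,214.77 = $5,337.96.

Offer Y by $5,338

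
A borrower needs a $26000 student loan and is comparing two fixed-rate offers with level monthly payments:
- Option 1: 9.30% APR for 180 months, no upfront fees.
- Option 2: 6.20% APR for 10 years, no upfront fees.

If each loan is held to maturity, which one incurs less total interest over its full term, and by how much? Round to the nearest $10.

Option 1: monthly rate = 9.3%/12 = 0.0077500; payment = 26,000 × 0.0077500 / (1 − (1+0.0077500)^−180) = $268.37.
Total interest on Option 1 = 180 × $268.37 − $26,000 = $22,306.60.
Option 2: at 6.20% the monthly rate is 0.0051667, so the payment is 26,000 × 0.0051667 / (1 − 1.0051667^−120) = $291.27.
Total interest on Option 2 = 120 × $291.27 − $26,000 = $8,952.40.
Option 2 is lower by $13,354.20.

Option 2 by $13,350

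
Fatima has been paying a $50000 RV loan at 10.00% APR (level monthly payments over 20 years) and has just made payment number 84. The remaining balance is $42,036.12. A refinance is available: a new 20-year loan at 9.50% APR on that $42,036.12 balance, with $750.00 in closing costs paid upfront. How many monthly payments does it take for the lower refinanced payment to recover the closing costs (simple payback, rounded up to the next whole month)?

9 months

Current payment = 50,000 × 10%/12 / (1 − (1+0.0083333)^−240) = $482.51.
Refinanced payment = 42,036.12 × 0.0079167 / (1 − (1+0.0079167)^−240) = $391.83.
Monthly savings = $482.51 − $391.83 = $90.68.
Break-even = $750.00 / $90.68 = 8.27 → 9 months.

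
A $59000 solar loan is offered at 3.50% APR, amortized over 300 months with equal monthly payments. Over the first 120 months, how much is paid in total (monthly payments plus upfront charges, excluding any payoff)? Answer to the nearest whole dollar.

$35,444

Monthly rate = 3.5%/12 = 0.0029167; payment = 59,000 × 0.0029167 / (1 − (1+0.0029167)^−300) = $295.37.
Total outlay = 120 × $295.37 = $35,444.40.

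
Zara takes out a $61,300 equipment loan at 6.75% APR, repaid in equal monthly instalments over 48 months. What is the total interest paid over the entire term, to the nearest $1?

$8,819

At 6.75% the monthly rate is 0.0056250, so the payment is 61,300 × 0.0056250 / (1 − 1.0056250^−48) = $1,460.81.
Total paid = 48 × $1,460.81 = $70,118.88; interest = $70,118.88 − $61,300 = $8,818.88.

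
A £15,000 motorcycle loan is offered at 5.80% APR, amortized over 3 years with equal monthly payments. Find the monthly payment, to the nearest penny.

Monthly rate = 5.8%/12 = 0.0048333; payment = 15,000 × 0.0048333 / (1 − (1+0.0048333)^−36) = £454.97.

£454.97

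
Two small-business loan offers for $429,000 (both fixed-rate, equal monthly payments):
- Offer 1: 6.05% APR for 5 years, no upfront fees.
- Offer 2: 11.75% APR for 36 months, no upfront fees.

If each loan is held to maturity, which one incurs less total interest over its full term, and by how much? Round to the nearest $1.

Offer 1 by $12,895

Offer 1: at 6.05% the monthly rate is 0.0050417, so the payment is 429,000 × 0.0050417 / (1 − 1.0050417^−60) = $8,303.75.
Total interest on Offer 1 = 60 × $8,303.75 − $429,000 = $69,225.00.
Offer 2: at 11.75% the monthly rate is 0.0097917, so the payment is 429,000 × 0.0097917 / (1 − 1.0097917^−36) = $14,197.77.
Total interest on Offer 2 = 36 × $14,197.77 − $429,000 = $82,119.72.
Offer 1 is lower by $12,894.72.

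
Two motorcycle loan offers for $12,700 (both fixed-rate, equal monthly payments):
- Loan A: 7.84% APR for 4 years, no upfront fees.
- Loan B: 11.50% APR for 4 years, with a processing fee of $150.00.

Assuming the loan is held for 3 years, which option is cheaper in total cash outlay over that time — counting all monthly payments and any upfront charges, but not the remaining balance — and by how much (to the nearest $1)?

Loan A: at 7.84% the monthly rate is 0.0065333, so the payment is 12,700 × 0.0065333 / (1 − 1.0065333^−48) = $309.09.
Loan B: monthly rate = 11.5%/12 = 0.0095833; payment = 12,700 × 0.0095833 / (1 − (1+0.0095833)^−48) = $331.33.
Over 36 months: Loan A costs 36 × $309.09 = $11,127.24; Loan B costs 36 × $331.33 + $150.00 = $12,077.88.
Loan A is cheaper by $12,077.88 − $11,127.24 = $950.64.

Loan A by $951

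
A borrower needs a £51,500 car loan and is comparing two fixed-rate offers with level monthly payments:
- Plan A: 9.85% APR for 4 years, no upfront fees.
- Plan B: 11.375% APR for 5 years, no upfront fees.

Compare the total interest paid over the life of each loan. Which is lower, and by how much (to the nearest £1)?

Plan A by £5,245

Plan A: monthly rate = 9.85%/12 = 0.0082083; payment = 51,500 × 0.0082083 / (1 − (1+0.0082083)^−48) = £1,302.47.
Total interest on Plan A = 48 × £1,302.47 − £51,500 = £11,018.56.
Plan B: at 11.375% the monthly rate is 0.0094792, so the payment is 51,500 × 0.0094792 / (1 − 1.0094792^−60) = £1,129.39.
Total interest on Plan B = 60 × £1,129.39 − £51,500 = £16,263.40.
Plan A is lower by £5,244.84.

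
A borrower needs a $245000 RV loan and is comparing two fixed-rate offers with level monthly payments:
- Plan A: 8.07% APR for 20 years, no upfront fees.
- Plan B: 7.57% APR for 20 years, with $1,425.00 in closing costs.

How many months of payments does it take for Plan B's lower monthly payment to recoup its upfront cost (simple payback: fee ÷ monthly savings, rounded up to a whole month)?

Plan A: at 8.07% the monthly rate is 0.0067250, so the payment is 245,000 × 0.0067250 / (1 − 1.0067250^−240) = $2,059.96.
Plan B: monthly rate = 7.57%/12 = 0.0063083; payment = 245,000 × 0.0063083 / (1 − (1+0.0063083)^−240) = $1,984.20.
Monthly savings = $2,059.96 − $1,984.20 = $75.76.
Break-even = $1,425.00 / $75.76 = 18.81 → 19 months.

19 months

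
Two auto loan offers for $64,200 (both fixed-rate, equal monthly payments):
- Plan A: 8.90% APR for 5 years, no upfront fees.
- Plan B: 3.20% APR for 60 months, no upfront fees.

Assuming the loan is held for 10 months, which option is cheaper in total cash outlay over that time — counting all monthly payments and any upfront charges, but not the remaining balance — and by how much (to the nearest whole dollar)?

Plan A: monthly rate = 8.9%/12 = 0.0074167; payment = 64,200 × 0.0074167 / (1 − (1+0.0074167)^−60) = $1,329.57.
Plan B: at 3.20% the monthly rate is 0.0026667, so the payment is 64,200 × 0.0026667 / (1 − 1.0026667^−60) = $1,159.30.
Over 10 months: Plan A costs 10 × $1,329.57 = $13,295.70; Plan B costs 10 × $1,159.30 = $11,593.00.
Plan B is cheaper by $13,295.70 − $11,593.00 = $1,702.70.

Plan B by $1,703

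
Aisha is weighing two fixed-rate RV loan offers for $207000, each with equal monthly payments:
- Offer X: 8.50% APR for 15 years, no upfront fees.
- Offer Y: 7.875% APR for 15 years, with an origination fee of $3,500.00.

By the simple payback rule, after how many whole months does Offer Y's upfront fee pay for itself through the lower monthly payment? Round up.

47 months

Offer X: at 8.50% the monthly rate is 0.0070833, so the payment is 207,000 × 0.0070833 / (1 − 1.0070833^−180) = $2,038.41.
Offer Y: monthly rate = 7.875%/12 = 0.0065625; payment = 207,000 × 0.0065625 / (1 − (1+0.0065625)^−180) = $1,963.29.
Monthly savings = $2,038.41 − $1,963.29 = $75.12.
Break-even = $3,500.00 / $75.12 = 46.59 → 47 months.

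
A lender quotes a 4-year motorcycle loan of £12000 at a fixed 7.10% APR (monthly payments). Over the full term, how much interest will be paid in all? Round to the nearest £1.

Monthly rate = 7.1%/12 = 0.0059167; payment = 12,000 × 0.0059167 / (1 − (1+0.0059167)^−48) = £287.91.
Total paid = 48 × £287.91 = £13,819.68; interest = £13,819.68 − £12,000 = £1,819.68.

£1,820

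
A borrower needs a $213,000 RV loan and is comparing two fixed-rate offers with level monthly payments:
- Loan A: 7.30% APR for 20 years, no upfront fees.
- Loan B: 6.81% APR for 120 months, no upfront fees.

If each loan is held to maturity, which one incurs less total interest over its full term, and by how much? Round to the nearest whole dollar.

Loan A: monthly rate = 7.3%/12 = 0.0060833; payment = 213,000 × 0.0060833 / (1 − (1+0.0060833)^−240) = $1,689.96.
Total interest on Loan A = 240 × $1,689.96 − $213,000 = $192,590.40.
Loan B: monthly rate = 6.81%/12 = 0.0056750; payment = 213,000 × 0.0056750 / (1 − (1+0.0056750)^−120) = $2,452.30.
Total interest on Loan B = 120 × $2,452.30 − $213,000 = $81,276.00.
Loan B is lower by $111,314.40.

Loan B by $111,314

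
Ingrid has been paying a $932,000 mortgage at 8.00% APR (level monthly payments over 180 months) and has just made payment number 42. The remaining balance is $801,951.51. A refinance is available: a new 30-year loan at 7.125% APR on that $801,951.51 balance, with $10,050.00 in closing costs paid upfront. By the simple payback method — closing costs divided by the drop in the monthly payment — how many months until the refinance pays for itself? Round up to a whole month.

3 months

Current payment = 932,000 × 8%/12 / (1 − (1+0.0066667)^−180) = $8,906.68.
Refinanced payment = 801,951.51 × 0.0059375 / (1 − (1+0.0059375)^−360) = $5,402.90.
Monthly savings = $8,906.68 − $5,402.90 = $3,503.78.
Break-even = $10,050.00 / $3,503.78 = 2.87 → 3 months.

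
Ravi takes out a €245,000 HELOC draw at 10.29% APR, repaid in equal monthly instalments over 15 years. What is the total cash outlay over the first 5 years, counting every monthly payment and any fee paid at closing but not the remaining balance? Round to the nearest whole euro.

Monthly rate = 10.29%/12 = 0.0085750; payment = 245,000 × 0.0085750 / (1 − (1+0.0085750)^−180) = €2,676.42.
Total outlay = 60 × €2,676.42 = €160,585.20.

€160,585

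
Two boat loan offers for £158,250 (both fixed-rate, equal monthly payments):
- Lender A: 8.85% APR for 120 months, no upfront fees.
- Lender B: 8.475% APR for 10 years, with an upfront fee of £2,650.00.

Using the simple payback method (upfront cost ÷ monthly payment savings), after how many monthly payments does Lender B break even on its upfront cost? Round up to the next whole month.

84 months

Lender A: monthly rate = 8.85%/12 = 0.0073750; payment = 158,250 × 0.0073750 / (1 − (1+0.0073750)^−120) = £1,991.82.
Lender B: at 8.475% the monthly rate is 0.0070625, so the payment is 158,250 × 0.0070625 / (1 − 1.0070625^−120) = £1,959.96.
Monthly savings = £1,991.82 − £1,959.96 = £31.86.
Break-even = £2,650.00 / £31.86 = 83.18 → 84 months.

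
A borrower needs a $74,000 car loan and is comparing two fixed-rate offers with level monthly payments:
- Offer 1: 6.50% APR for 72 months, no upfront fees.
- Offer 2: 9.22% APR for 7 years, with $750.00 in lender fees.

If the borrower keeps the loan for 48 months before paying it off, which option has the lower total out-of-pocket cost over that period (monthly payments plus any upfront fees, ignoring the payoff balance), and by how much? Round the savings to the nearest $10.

Offer 2 by $1,410

Offer 1: at 6.50% the monthly rate is 0.0054167, so the payment is 74,000 × 0.0054167 / (1 − 1.0054167^−72) = $1,243.93.
Offer 2: monthly rate = 9.22%/12 = 0.0076833; payment = 74,000 × 0.0076833 / (1 − (1+0.0076833)^−84) = $1,198.87.
Over 48 months: Offer 1 costs 48 × $1,243.93 = $59,708.64; Offer 2 costs 48 × $1,198.87 + $750.00 = $58,295.76.
Offer 2 is cheaper by $59,708.64 − $58,295.76 = $1,412.88.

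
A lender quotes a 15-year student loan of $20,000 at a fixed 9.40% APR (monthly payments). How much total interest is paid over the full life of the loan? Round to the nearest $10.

$17,380

Monthly rate = 9.4%/12 = 0.0078333; payment = 20,000 × 0.0078333 / (1 − (1+0.0078333)^−180) = $207.64.
Total paid = 180 × $207.64 = $37,375.20; interest = $37,375.20 − $20,000 = $17,375.20.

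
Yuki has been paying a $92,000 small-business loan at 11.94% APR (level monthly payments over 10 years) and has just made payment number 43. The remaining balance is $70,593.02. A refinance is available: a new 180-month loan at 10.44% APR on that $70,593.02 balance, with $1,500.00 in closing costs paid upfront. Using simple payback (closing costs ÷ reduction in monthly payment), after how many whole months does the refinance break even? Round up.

Current payment = 92,000 × 11.94%/12 / (1 − (1+0.0099500)^−120) = $1,316.74.
Refinanced payment = 70,593.02 × 0.0087000 / (1 − (1+0.0087000)^−180) = $777.71.
Monthly savings = $1,316.74 − $777.71 = $539.03.
Break-even = $1,500.00 / $539.03 = 2.78 → 3 months.

3 months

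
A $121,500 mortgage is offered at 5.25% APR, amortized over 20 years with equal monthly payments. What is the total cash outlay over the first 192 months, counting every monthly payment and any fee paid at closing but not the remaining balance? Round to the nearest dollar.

At 5.25% the monthly rate is 0.0043750, so the payment is 121,500 × 0.0043750 / (1 − 1.0043750^−240) = $818.72.
Total outlay = 192 × $818.72 = $157,194.24.

$157,194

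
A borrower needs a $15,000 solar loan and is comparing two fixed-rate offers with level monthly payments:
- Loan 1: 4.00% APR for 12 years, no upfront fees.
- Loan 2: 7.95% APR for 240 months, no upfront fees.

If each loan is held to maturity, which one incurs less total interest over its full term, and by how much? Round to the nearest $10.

Loan 1: at 4.00% the monthly rate is 0.0033333, so the payment is 15,000 × 0.0033333 / (1 − 1.0033333^−144) = $131.33.
Total interest on Loan 1 = 144 × $131.33 − $15,000 = $3,911.52.
Loan 2: at 7.95% the monthly rate is 0.0066250, so the payment is 15,000 × 0.0066250 / (1 − 1.0066250^−240) = $125.00.
Total interest on Loan 2 = 240 × $125.00 − $15,000 = $15,000.00.
Loan 1 is lower by $11,088.48.

Loan 1 by $11,090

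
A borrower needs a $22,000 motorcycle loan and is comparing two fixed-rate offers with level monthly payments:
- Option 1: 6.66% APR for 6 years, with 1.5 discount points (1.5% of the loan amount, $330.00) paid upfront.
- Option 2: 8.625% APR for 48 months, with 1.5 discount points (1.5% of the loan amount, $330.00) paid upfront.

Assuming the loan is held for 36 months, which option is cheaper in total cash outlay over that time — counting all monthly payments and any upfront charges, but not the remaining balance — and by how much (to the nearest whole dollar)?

Option 1: at 6.66% the monthly rate is 0.0055500, so the payment is 22,000 × 0.0055500 / (1 − 1.0055500^−72) = $371.50.
Option 2: at 8.625% the monthly rate is 0.0071875, so the payment is 22,000 × 0.0071875 / (1 − 1.0071875^−48) = $543.56.
Over 36 months: Option 1 costs 36 × $371.50 + $330.00 = $13,704.00; Option 2 costs 36 × $543.56 + $330.00 = $19,898.16.
Option 1 is cheaper by $19,898.16 − $13,704.00 = $6,194.16.

Option 1 by $6,194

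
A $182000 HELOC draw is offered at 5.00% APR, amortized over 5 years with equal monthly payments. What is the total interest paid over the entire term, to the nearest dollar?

At 5.00% the monthly rate is 0.0041667, so the payment is 182,000 × 0.0041667 / (1 − 1.0041667^−60) = $3,434.56.
Total paid = 60 × $3,434.56 = $206,073.60; interest = $206,073.60 − $182,000 = $24,073.60.

$24,074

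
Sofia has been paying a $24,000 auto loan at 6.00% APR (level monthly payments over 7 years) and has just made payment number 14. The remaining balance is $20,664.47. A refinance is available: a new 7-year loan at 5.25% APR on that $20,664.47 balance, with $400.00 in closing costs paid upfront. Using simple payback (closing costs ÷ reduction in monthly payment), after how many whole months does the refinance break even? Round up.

Current payment = 24,000 × 6%/12 / (1 − (1+0.0050000)^−84) = $350.61.
Refinanced payment = 20,664.47 × 0.0043750 / (1 − (1+0.0043750)^−84) = $294.50.
Monthly savings = $350.61 − $294.50 = $56.11.
Break-even = $400.00 / $56.11 = 7.13 → 8 months.

8 months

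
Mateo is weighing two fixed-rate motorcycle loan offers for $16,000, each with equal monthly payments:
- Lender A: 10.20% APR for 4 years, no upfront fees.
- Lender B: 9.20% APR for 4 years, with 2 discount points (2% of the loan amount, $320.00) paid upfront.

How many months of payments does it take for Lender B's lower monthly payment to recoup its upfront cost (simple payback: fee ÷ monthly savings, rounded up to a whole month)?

42 months

Lender A: monthly rate = 10.2%/12 = 0.0085000; payment = 16,000 × 0.0085000 / (1 − (1+0.0085000)^−48) = $407.34.
Lender B: monthly rate = 9.2%/12 = 0.0076667; payment = 16,000 × 0.0076667 / (1 − (1+0.0076667)^−48) = $399.68.
Monthly savings = $407.34 − $399.68 = $7.66.
Break-even = $320.00 / $7.66 = 41.78 → 42 months.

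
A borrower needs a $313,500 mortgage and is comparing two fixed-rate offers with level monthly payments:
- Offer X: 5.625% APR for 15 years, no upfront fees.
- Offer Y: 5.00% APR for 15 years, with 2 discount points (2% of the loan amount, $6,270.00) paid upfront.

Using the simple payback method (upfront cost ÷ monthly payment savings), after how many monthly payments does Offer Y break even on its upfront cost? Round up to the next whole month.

Offer X: at 5.625% the monthly rate is 0.0046875, so the payment is 313,500 × 0.0046875 / (1 − 1.0046875^−180) = $2,582.40.
Offer Y: at 5.00% the monthly rate is 0.0041667, so the payment is 313,500 × 0.0041667 / (1 − 1.0041667^−180) = $2,479.14.
Monthly savings = $2,582.40 − $2,479.14 = $103.26.
Break-even = $6,270.00 / $103.26 = 60.72 → 61 months.

61 months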